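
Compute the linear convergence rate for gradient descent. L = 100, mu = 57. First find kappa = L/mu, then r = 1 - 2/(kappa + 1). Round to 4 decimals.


Step 1: Compute the condition number.
kappa = L/mu = 100/57 = 1.7544
Step 2: Compute the convergence rate.
r = 1 - 2/(kappa + 1) = 1 - 2*mu/(L + mu) = (L - mu)/(L + mu) = 43/157 = 0.2739


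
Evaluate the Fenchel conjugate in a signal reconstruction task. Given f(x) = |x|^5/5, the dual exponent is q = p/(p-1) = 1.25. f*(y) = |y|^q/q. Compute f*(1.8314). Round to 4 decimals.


The conjugate exponent q satisfies 1/p + 1/q = 1.
p = 5, so q = 5/(5 - 1) = 1.25
|y|^q = 1.8314^1.25 = 2.1305
f*(1.8314) = 2.1305 / 1.25 = 1.7044


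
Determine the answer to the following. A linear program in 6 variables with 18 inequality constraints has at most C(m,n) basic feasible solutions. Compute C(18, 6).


Each vertex corresponds to some choice of n active constraints out of m, so the number of vertices is at most C(m, n) = m! / (n!(m-n)!).
m = 18, n = 6
Numerator: 18 * 17 * 16 * 15 * 14 * 13
Denominator: 6! = 720
C(18, 6) = 18564


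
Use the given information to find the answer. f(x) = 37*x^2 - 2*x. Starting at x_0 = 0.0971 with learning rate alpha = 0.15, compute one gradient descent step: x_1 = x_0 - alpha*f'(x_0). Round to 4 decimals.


We compute the gradient at x_0 and apply the update.
f'(x) = 74*x - 2
f'(0.0971) = 74*0.0971 - 2 = 5.1854
x_1 = 0.0971 - 0.15*5.1854 = -0.6807


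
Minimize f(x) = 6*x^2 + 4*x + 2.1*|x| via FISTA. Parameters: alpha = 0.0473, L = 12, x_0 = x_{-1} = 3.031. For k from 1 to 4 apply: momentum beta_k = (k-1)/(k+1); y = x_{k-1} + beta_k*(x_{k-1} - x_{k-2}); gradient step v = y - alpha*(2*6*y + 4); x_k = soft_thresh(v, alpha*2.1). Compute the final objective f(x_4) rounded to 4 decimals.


FISTA on f(x) = 6*x^2 + 4*x + 2.1*|x|
L = 12, alpha = 0.0473
Iteration 1: beta = 0.0, y = 3.031 + 0.0*(3.031 - 3.031) = 3.031
  grad(y) = 40.372, v = y - alpha*grad = 1.1214
  prox(v) = soft_thresh(1.1214, 0.0993) = 1.0221
Iteration 2: beta = 0.3333, y = 1.0221 + 0.3333*(1.0221 - 3.031) = 0.3524
  grad(y) = 8.2292, v = y - alpha*grad = -0.0368
  prox(v) = soft_thresh(-0.0368, 0.0993) = 0.0
Iteration 3: beta = 0.5, y = 0.0 + 0.5*(0.0 - 1.0221) = -0.511
  grad(y) = -2.1324, v = y - alpha*grad = -0.4102
  prox(v) = soft_thresh(-0.4102, 0.0993) = -0.3108
Iteration 4: beta = 0.6, y = -0.3108 + 0.6*(-0.3108 - 0.0) = -0.4973
  grad(y) = -1.9682, v = y - alpha*grad = -0.4043
  prox(v) = soft_thresh(-0.4043, 0.0993) = -0.3049
f(x_4) = 6*(-0.3049)^2 + 4*(-0.3049) + 2.1*|-0.3049| = -0.0215


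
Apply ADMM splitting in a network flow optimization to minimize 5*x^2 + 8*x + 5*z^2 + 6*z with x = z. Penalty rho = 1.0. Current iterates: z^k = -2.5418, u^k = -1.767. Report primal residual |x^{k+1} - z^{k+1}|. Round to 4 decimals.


ADMM iteration with rho = 1.0, z^k = -2.5418, u^k = -1.767
Step 1: x-update.
Minimize 5*x^2 + 8*x + (1.0/2)*(x + 2.5418 - 1.767)^2
FOC: (2*5 + 1.0)*x = -8 + 1.0*(-2.5418 + 1.767)
x^{k+1} = -0.7977
Step 2: z-update.
Minimize 5*z^2 + 6*z + (1.0/2)*(-0.7977 - z - 1.767)^2
FOC: (2*5 + 1.0)*z = -6 + 1.0*(-0.7977 - 1.767)
z^{k+1} = -0.7786
Step 3: u-update.
u^{k+1} = -1.767 - 0.7977 + 0.7786 = -1.7861
Step 4: Primal residual = |-0.7977 + 0.7786| = 0.0191


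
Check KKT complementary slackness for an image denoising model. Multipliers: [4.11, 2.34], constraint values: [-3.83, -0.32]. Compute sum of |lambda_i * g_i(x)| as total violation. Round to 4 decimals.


KKT complementary slackness check:
lambda_1 * g_1 = 4.11 * -3.83 = -15.7413
lambda_2 * g_2 = 2.34 * -0.32 = -0.7488
Total violation = 15.7413 + 0.7488 = 16.4901


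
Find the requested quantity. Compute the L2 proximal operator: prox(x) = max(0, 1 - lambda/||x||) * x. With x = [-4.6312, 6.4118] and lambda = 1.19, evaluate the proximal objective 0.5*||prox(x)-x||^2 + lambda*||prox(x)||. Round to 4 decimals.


Step 1: Compute ||x||.
||x|| = 7.9094
Step 2: Compute scaling factor.
scale = max(0, 1 - 1.19/7.9094) = 0.8495
Step 3: prox(x) = [-3.9344, 5.4471]
||prox(x)|| = 6.7194
Step 4: Proximal objective.
0.5*||prox-x||^2 = 0.7081
lambda*||prox|| = 7.9961
Total = 8.7042


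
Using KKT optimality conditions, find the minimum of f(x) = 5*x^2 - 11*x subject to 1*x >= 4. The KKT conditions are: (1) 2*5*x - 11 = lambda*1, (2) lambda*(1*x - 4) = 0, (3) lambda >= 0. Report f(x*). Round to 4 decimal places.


Step 1: Try lambda = 0 (constraint inactive).
x_unc = 11/(2*5) = 1.1
Check: 1*1.1 = 1.1 < 4 -- violated!
Step 2: Constraint must be active: 1*x = 4
x* = 4/1 = 4.0
lambda = (2*5*4.0 - 11)/1 = 29.0
Step 3: Compute optimal value.
f(x*) = 5*4.0^2 - 11*4.0 = 36.0


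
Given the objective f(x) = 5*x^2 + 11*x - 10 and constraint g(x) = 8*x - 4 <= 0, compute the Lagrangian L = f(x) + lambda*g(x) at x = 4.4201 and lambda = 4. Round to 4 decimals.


Step 1: Evaluate f(x).
f(4.4201) = 5*4.4201^2 + 11*4.4201 - 10 = 136.3075
Step 2: Evaluate g(x).
g(4.4201) = 8*4.4201 - 4 = 31.3608
Step 3: Compute Lagrangian.
L = 136.3075 + 4*31.3608 = 261.7507


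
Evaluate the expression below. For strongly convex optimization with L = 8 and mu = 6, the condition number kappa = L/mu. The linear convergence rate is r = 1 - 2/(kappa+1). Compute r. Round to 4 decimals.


Step 1: Compute the condition number.
kappa = L/mu = 8/6 = 1.3333
Step 2: Compute the convergence rate.
r = 1 - 2/(kappa + 1) = 1 - 2*mu/(L + mu) = (L - mu)/(L + mu) = 2/14 = 0.1429


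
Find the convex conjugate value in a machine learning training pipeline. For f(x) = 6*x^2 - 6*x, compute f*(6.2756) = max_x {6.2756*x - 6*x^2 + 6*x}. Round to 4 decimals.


f*(y) = sup_x {y*x - a*x^2 - b*x} = sup_x {(y-b)*x - a*x^2}
FOC: (y - b) - 2a*x = 0 => x* = (y - b)/(2a)
x* = (6.2756 + 6)/(2*6) = 1.023
f*(6.2756) = (y-b)^2/(4a) = (6.2756 + 6)^2/(4*6)
= 150.6904/24 = 6.2788


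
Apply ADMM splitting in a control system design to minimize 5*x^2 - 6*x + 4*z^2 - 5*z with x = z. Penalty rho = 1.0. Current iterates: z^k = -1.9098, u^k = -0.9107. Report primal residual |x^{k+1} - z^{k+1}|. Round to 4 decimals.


ADMM iteration with rho = 1.0, z^k = -1.9098, u^k = -0.9107
Step 1: x-update.
Minimize 5*x^2 - 6*x + (1.0/2)*(x + 1.9098 - 0.9107)^2
FOC: (2*5 + 1.0)*x = 6 + 1.0*(-1.9098 + 0.9107)
x^{k+1} = 0.4546
Step 2: z-update.
Minimize 4*z^2 - 5*z + (1.0/2)*(0.4546 - z - 0.9107)^2
FOC: (2*4 + 1.0)*z = 5 + 1.0*(0.4546 - 0.9107)
z^{k+1} = 0.5049
Step 3: u-update.
u^{k+1} = -0.9107 + 0.4546 - 0.5049 = -0.961
Step 4: Primal residual = |0.4546 - 0.5049| = 0.0503


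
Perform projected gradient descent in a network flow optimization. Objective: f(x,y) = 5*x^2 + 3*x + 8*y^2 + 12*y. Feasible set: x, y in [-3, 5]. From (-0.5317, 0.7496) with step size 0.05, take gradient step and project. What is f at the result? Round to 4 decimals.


Step 1: Compute gradient at (-0.5317, 0.7496).
grad_x = 2*5*-0.5317 + 3 = -2.317
grad_y = 2*8*0.7496 + 12 = 23.9936
Step 2: Gradient step.
x_raw = -0.5317 - 0.05*-2.317 = -0.4159
y_raw = 0.7496 - 0.05*23.9936 = -0.4501
Step 3: Project onto [-3, 5].
x_proj = clip(-0.4159) = -0.4159
y_proj = clip(-0.4501) = -0.4501
Step 4: Evaluate f.
f(-0.4159, -0.4501) = -4.1633


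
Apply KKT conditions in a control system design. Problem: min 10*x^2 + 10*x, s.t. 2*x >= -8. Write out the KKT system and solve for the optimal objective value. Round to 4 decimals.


Step 1: Try lambda = 0 (constraint inactive).
Stationarity: 2*10*x + 10 = 0
x* = -10/(2*10) = -0.5
Check constraint: 2*-0.5 = -1.0 >= -8 -- satisfied.
Step 2: Compute optimal value.
f(x*) = 10*(-0.5)^2 + 10*(-0.5) = -2.5


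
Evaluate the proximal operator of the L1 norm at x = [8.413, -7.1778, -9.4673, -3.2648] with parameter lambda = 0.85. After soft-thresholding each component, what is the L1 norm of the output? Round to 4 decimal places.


Soft-thresholding with lambda = 0.85:
prox(8.413) = sign(8.413)*max(|8.413| - 0.85, 0) = 7.563
prox(-7.1778) = sign(-7.1778)*max(|-7.1778| - 0.85, 0) = -6.3278
prox(-9.4673) = sign(-9.4673)*max(|-9.4673| - 0.85, 0) = -8.6173
prox(-3.2648) = sign(-3.2648)*max(|-3.2648| - 0.85, 0) = -2.4148
prox(x) = [7.563, -6.3278, -8.6173, -2.4148]
||prox(x)||_1 = 7.563 + 6.3278 + 8.6173 + 2.4148 = 24.9229


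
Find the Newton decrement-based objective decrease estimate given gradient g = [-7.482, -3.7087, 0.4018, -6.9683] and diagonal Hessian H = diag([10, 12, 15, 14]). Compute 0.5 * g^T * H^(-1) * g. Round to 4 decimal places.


Step 1: H is diagonal, so H^(-1) * g = [-0.7482, -0.3091, 0.0268, -0.4977].
Step 2: g^T H^(-1) g = sum_i g_i^2 / H_ii
  = (-7.482)^2/10 + (-3.7087)^2/12 + (0.4018)^2/15 + (-6.9683)^2/14
  = 5.598 + 1.1462 + 0.0108 + 3.4684 = 10.2234
Step 3: Objective decrease = 0.5 * g^T H^(-1) g = 5.1117


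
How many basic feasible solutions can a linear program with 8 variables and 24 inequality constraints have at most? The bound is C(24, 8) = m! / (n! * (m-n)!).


Each vertex corresponds to some choice of n active constraints out of m, so the number of vertices is at most C(m, n) = m! / (n!(m-n)!).
m = 24, n = 8
Numerator: 24 * 23 * 22 * 21 * 20 * 19 * 18 * 17
Denominator: 8! = 40320
C(24, 8) = 735471


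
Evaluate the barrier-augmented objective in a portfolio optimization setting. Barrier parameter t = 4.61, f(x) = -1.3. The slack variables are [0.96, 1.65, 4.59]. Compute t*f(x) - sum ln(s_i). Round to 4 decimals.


Step 1: Compute log-barrier.
ln values: [-0.0408, 0.5008, 1.5239]
phi = -(-0.0408 + 0.5008 + 1.5239) = -1.9838
Step 2: Compute augmented objective.
t*f(x) = 4.61*-1.3 = -5.993
Total = -5.993 - 1.9838 = -7.9768


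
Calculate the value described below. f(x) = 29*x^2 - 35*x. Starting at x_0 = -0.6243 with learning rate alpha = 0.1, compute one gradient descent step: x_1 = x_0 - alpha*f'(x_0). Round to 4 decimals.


We compute the gradient at x_0 and apply the update.
f'(x) = 58*x - 35
f'(-0.6243) = 58*-0.6243 - 35 = -71.2094
x_1 = -0.6243 - 0.1*-71.2094 = 6.4966


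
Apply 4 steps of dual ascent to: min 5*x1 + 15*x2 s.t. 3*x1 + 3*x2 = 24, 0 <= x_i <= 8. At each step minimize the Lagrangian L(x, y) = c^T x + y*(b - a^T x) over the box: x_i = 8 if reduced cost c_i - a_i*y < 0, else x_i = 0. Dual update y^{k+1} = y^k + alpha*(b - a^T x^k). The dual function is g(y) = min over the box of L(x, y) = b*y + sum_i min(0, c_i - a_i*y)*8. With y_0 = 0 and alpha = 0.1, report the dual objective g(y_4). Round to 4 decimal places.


Dual ascent for LP: min 5*x1 + 15*x2, 3*x1 + 3*x2 = 24, 0 <= x_i <= 8
Step 1: y^k = 0.0, reduced costs: (5.0, 15.0)
  x^k = (0.0, 0.0), subgradient = b - a^T x = 24.0
  y^{k+1} = 0.0 + 0.1*24.0 = 2.4
Step 2: y^k = 2.4, reduced costs: (-2.2, 7.8)
  x^k = (8.0, 0.0), subgradient = b - a^T x = 0.0
  y^{k+1} = 2.4 + 0.1*0.0 = 2.4
Step 3: y^k = 2.4, reduced costs: (-2.2, 7.8)
  x^k = (8.0, 0.0), subgradient = b - a^T x = 0.0
  y^{k+1} = 2.4 + 0.1*0.0 = 2.4
Step 4: y^k = 2.4, reduced costs: (-2.2, 7.8)
  x^k = (8.0, 0.0), subgradient = b - a^T x = 0.0
  y^{k+1} = 2.4 + 0.1*0.0 = 2.4
Dual objective at y_4 = 2.4: reduced costs (-2.2, 7.8), box minimizer x = (8.0, 0.0)
g(y_4) = b*y + (c1 - a1*y)*x1 + (c2 - a2*y)*x2 = 24*2.4 + (-2.2)*8.0 + 7.8*0.0 = 57.6 - 17.6 + 0.0 = 40.0


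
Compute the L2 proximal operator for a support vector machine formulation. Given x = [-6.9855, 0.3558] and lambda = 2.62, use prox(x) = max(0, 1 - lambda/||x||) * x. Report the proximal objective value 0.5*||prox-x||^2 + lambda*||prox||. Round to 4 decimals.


Step 1: Compute ||x||.
||x|| = 6.9946
Step 2: Compute scaling factor.
scale = max(0, 1 - 2.62/6.9946) = 0.6254
Step 3: prox(x) = [-4.3689, 0.2225]
||prox(x)|| = 4.3746
Step 4: Proximal objective.
0.5*||prox-x||^2 = 3.4322
lambda*||prox|| = 11.4615
Total = 14.8935


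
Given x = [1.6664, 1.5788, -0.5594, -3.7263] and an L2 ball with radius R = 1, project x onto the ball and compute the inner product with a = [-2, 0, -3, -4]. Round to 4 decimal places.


Step 1: Compute ||x|| (intermediates to 6 decimals).
||x|| = sqrt(1.6664^2 + 1.5788^2 + (-0.5594)^2 + (-3.7263)^2) = 4.412226
Step 2: Project.
Since ||x|| > R, scale = R/||x|| = 1/4.412226 = 0.226643, proj(x) = scale * x
proj(x) = [0.377678, 0.357824, -0.126784, -0.84454]
Step 3: Dot product.
a^T * proj(x) = -2*0.377678 + 0*0.357824 - 3*(-0.126784) - 4*(-0.84454) = 3.0032


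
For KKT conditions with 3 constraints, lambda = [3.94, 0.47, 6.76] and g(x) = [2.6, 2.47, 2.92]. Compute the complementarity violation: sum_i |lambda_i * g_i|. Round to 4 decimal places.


KKT complementary slackness check:
lambda_1 * g_1 = 3.94 * 2.6 = 10.244
lambda_2 * g_2 = 0.47 * 2.47 = 1.1609
lambda_3 * g_3 = 6.76 * 2.92 = 19.7392
Total violation = 10.244 + 1.1609 + 19.7392 = 31.1441


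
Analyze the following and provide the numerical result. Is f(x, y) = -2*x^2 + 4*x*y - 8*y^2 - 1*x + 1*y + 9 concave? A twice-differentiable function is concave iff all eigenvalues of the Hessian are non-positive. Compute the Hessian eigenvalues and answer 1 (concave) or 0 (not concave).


The Hessian of f(x,y) = -2*x^2 + 4*x*y - 8*y^2 - 1*x + 1*y + 9 is:
H = [[-4, 4], [4, -16]]
Trace = -4 - 16 = -20
Determinant = -4*-16 - (4)^2 = 48
Discriminant = (-20)^2 - 4*48 = 208.0
Eigenvalues: lambda_1 = -17.2111, lambda_2 = -2.7889
The function is concave.

1


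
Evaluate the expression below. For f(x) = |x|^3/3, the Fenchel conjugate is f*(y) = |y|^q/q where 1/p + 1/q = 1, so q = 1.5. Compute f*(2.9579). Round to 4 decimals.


The conjugate exponent q satisfies 1/p + 1/q = 1.
p = 3, so q = 3/(3 - 1) = 1.5
|y|^q = 2.9579^1.5 = 5.0872
f*(2.9579) = 5.0872 / 1.5 = 3.3914


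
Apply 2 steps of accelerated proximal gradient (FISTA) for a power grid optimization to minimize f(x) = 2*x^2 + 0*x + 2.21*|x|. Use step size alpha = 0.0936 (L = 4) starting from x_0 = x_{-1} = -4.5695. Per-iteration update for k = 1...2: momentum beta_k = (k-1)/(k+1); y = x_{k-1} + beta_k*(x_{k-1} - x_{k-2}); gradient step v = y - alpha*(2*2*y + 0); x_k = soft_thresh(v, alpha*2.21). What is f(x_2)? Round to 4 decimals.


FISTA on f(x) = 2*x^2 + 0*x + 2.21*|x|
L = 4, alpha = 0.0936
Iteration 1: beta = 0.0, y = -4.5695 + 0.0*(-4.5695 + 4.5695) = -4.5695
  grad(y) = -18.278, v = y - alpha*grad = -2.8587
  prox(v) = soft_thresh(-2.8587, 0.2069) = -2.6518
Iteration 2: beta = 0.3333, y = -2.6518 + 0.3333*(-2.6518 + 4.5695) = -2.0126
  grad(y) = -8.0504, v = y - alpha*grad = -1.2591
  prox(v) = soft_thresh(-1.2591, 0.2069) = -1.0522
f(x_2) = 2*(-1.0522)^2 + 0*(-1.0522) + 2.21*|-1.0522| = 4.5398


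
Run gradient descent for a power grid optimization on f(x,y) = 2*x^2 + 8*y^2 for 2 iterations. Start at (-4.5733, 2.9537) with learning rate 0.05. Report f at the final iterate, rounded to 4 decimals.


Gradient descent on f(x,y) = 2*x^2 + 8*y^2.
Starting point: (-4.5733, 2.9537), alpha = 0.05
Step 1: grad_x = 2*2*-4.5733 = -18.2932, grad_y = 2*8*2.9537 = 47.2592
  x_1 = -4.5733 - 0.05*-18.2932 = -3.6586
  y_1 = 2.9537 - 0.05*47.2592 = 0.5907
Step 2: grad_x = 2*2*-3.6586 = -14.6346, grad_y = 2*8*0.5907 = 9.4518
  x_2 = -3.6586 - 0.05*-14.6346 = -2.9269
  y_2 = 0.5907 - 0.05*9.4518 = 0.1181
f(-2.9269, 0.1181) = 2*(-2.9269)^2 + 8*0.1181^2 = 17.2453


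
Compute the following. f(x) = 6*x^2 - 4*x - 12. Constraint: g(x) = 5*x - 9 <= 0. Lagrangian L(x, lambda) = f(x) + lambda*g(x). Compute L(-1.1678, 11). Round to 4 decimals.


Step 1: Evaluate f(x).
f(-1.1678) = 6*(-1.1678)^2 - 4*(-1.1678) - 12 = 0.8537
Step 2: Evaluate g(x).
g(-1.1678) = 5*-1.1678 - 9 = -14.839
Step 3: Compute Lagrangian.
L = 0.8537 + 11*-14.839 = -162.3753


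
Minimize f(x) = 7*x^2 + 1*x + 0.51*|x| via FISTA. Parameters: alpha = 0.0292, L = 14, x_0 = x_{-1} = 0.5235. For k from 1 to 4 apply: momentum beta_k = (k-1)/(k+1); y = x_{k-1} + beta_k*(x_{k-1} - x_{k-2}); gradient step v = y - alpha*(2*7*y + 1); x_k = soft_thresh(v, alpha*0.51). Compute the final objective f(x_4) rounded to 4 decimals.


FISTA on f(x) = 7*x^2 + 1*x + 0.51*|x|
L = 14, alpha = 0.0292
Iteration 1: beta = 0.0, y = 0.5235 + 0.0*(0.5235 - 0.5235) = 0.5235
  grad(y) = 8.329, v = y - alpha*grad = 0.2803
  prox(v) = soft_thresh(0.2803, 0.0149) = 0.2654
Iteration 2: beta = 0.3333, y = 0.2654 + 0.3333*(0.2654 - 0.5235) = 0.1794
  grad(y) = 3.5112, v = y - alpha*grad = 0.0768
  prox(v) = soft_thresh(0.0768, 0.0149) = 0.062
Iteration 3: beta = 0.5, y = 0.062 + 0.5*(0.062 - 0.2654) = -0.0398
  grad(y) = 0.4432, v = y - alpha*grad = -0.0527
  prox(v) = soft_thresh(-0.0527, 0.0149) = -0.0378
Iteration 4: beta = 0.6, y = -0.0378 + 0.6*(-0.0378 - 0.062) = -0.0977
  grad(y) = -0.3676, v = y - alpha*grad = -0.087
  prox(v) = soft_thresh(-0.087, 0.0149) = -0.0721
f(x_4) = 7*(-0.0721)^2 + 1*(-0.0721) + 0.51*|-0.0721| = 0.001


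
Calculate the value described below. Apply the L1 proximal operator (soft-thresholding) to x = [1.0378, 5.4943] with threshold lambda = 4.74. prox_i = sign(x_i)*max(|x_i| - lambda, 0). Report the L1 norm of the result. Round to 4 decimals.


Soft-thresholding with lambda = 4.74:
prox(1.0378) = sign(1.0378)*max(|1.0378| - 4.74, 0) = 0.0
prox(5.4943) = sign(5.4943)*max(|5.4943| - 4.74, 0) = 0.7543
prox(x) = [0.0, 0.7543]
||prox(x)||_1 = 0.0 + 0.7543 = 0.7543


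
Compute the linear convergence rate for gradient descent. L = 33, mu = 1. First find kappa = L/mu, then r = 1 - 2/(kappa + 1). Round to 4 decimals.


Step 1: Compute the condition number.
kappa = L/mu = 33/1 = 33.0
Step 2: Compute the convergence rate.
r = 1 - 2/(kappa + 1) = 1 - 2*mu/(L + mu) = (L - mu)/(L + mu) = 32/34 = 0.9412


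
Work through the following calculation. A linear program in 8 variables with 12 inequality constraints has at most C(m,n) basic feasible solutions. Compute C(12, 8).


Each vertex corresponds to some choice of n active constraints out of m, so the number of vertices is at most C(m, n) = m! / (n!(m-n)!).
m = 12, n = 8
Numerator: 12 * 11 * 10 * 9 * 8 * 7 * 6 * 5
Denominator: 8! = 40320
C(12, 8) = 495


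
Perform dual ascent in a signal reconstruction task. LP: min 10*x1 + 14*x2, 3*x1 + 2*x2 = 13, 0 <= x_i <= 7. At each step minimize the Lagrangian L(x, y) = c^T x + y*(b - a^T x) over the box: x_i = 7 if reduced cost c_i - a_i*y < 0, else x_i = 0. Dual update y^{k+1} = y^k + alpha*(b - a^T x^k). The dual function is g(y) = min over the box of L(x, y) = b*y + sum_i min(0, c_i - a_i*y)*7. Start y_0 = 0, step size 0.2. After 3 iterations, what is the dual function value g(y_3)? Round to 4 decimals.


Dual ascent for LP: min 10*x1 + 14*x2, 3*x1 + 2*x2 = 13, 0 <= x_i <= 7
Step 1: y^k = 0.0, reduced costs: (10.0, 14.0)
  x^k = (0.0, 0.0), subgradient = b - a^T x = 13.0
  y^{k+1} = 0.0 + 0.2*13.0 = 2.6
Step 2: y^k = 2.6, reduced costs: (2.2, 8.8)
  x^k = (0.0, 0.0), subgradient = b - a^T x = 13.0
  y^{k+1} = 2.6 + 0.2*13.0 = 5.2
Step 3: y^k = 5.2, reduced costs: (-5.6, 3.6)
  x^k = (7.0, 0.0), subgradient = b - a^T x = -8.0
  y^{k+1} = 5.2 + 0.2*-8.0 = 3.6
Dual objective at y_3 = 3.6: reduced costs (-0.8, 6.8), box minimizer x = (7.0, 0.0)
g(y_3) = b*y + (c1 - a1*y)*x1 + (c2 - a2*y)*x2 = 13*3.6 + (-0.8)*7.0 + 6.8*0.0 = 46.8 - 5.6 + 0.0 = 41.2


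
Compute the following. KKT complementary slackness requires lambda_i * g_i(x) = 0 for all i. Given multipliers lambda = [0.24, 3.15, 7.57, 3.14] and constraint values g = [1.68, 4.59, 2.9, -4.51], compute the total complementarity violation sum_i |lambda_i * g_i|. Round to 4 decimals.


KKT complementary slackness check:
lambda_1 * g_1 = 0.24 * 1.68 = 0.4032
lambda_2 * g_2 = 3.15 * 4.59 = 14.4585
lambda_3 * g_3 = 7.57 * 2.9 = 21.953
lambda_4 * g_4 = 3.14 * -4.51 = -14.1614
Total violation = 0.4032 + 14.4585 + 21.953 + 14.1614 = 50.9761


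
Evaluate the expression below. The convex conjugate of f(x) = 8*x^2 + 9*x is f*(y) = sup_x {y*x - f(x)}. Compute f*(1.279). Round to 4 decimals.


f*(y) = sup_x {y*x - a*x^2 - b*x} = sup_x {(y-b)*x - a*x^2}
FOC: (y - b) - 2a*x = 0 => x* = (y - b)/(2a)
x* = (1.279 - 9)/(2*8) = -0.4826
f*(1.279) = (y-b)^2/(4a) = (1.279 - 9)^2/(4*8)
= 59.6138/32 = 1.8629


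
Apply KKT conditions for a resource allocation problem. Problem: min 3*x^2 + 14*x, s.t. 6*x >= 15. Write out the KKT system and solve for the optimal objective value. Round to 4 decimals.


Step 1: Try lambda = 0 (constraint inactive).
x_unc = -14/(2*3) = -2.3333
Check: 6*-2.3333 = -13.9998 < 15 -- violated!
Step 2: Constraint must be active: 6*x = 15
x* = 15/6 = 2.5
lambda = (2*3*2.5 + 14)/6 = 4.8333
Step 3: Compute optimal value.
f(x*) = 3*2.5^2 + 14*2.5 = 53.75


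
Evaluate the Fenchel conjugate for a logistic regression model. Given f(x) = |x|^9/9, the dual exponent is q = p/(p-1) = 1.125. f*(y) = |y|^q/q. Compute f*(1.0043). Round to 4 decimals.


The conjugate exponent q satisfies 1/p + 1/q = 1.
p = 9, so q = 9/(9 - 1) = 1.125
|y|^q = 1.0043^1.125 = 1.0048
f*(1.0043) = 1.0048 / 1.125 = 0.8932


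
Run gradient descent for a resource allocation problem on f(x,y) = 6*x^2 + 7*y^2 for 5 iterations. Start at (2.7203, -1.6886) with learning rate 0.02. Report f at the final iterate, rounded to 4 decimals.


Gradient descent on f(x,y) = 6*x^2 + 7*y^2.
Starting point: (2.7203, -1.6886), alpha = 0.02
Step 1: grad_x = 2*6*2.7203 = 32.6436, grad_y = 2*7*-1.6886 = -23.6404
  x_1 = 2.7203 - 0.02*32.6436 = 2.0674
  y_1 = -1.6886 - 0.02*-23.6404 = -1.2158
Step 2: grad_x = 2*6*2.0674 = 24.8091, grad_y = 2*7*-1.2158 = -17.0211
  x_2 = 2.0674 - 0.02*24.8091 = 1.5712
  y_2 = -1.2158 - 0.02*-17.0211 = -0.8754
Step 3: grad_x = 2*6*1.5712 = 18.8549, grad_y = 2*7*-0.8754 = -12.2552
  x_3 = 1.5712 - 0.02*18.8549 = 1.1941
  y_3 = -0.8754 - 0.02*-12.2552 = -0.6303
Step 4: grad_x = 2*6*1.1941 = 14.3298, grad_y = 2*7*-0.6303 = -8.8237
  x_4 = 1.1941 - 0.02*14.3298 = 0.9076
  y_4 = -0.6303 - 0.02*-8.8237 = -0.4538
Step 5: grad_x = 2*6*0.9076 = 10.8906, grad_y = 2*7*-0.4538 = -6.3531
  x_5 = 0.9076 - 0.02*10.8906 = 0.6897
  y_5 = -0.4538 - 0.02*-6.3531 = -0.3267
f(0.6897, -0.3267) = 6*0.6897^2 + 7*(-0.3267)^2 = 3.6017


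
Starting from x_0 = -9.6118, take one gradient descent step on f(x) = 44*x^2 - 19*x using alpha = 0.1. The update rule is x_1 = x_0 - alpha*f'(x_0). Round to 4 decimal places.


We compute the gradient at x_0 and apply the update.
f'(x) = 88*x - 19
f'(-9.6118) = 88*-9.6118 - 19 = -864.8384
x_1 = -9.6118 - 0.1*-864.8384 = 76.872


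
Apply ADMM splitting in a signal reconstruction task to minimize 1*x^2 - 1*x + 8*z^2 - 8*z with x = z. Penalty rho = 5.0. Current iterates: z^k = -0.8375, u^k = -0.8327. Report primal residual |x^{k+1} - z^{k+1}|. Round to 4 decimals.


ADMM iteration with rho = 5.0, z^k = -0.8375, u^k = -0.8327
Step 1: x-update.
Minimize 1*x^2 - 1*x + (5.0/2)*(x + 0.8375 - 0.8327)^2
FOC: (2*1 + 5.0)*x = 1 + 5.0*(-0.8375 + 0.8327)
x^{k+1} = 0.1394
Step 2: z-update.
Minimize 8*z^2 - 8*z + (5.0/2)*(0.1394 - z - 0.8327)^2
FOC: (2*8 + 5.0)*z = 8 + 5.0*(0.1394 - 0.8327)
z^{k+1} = 0.2159
Step 3: u-update.
u^{k+1} = -0.8327 + 0.1394 - 0.2159 = -0.9092
Step 4: Primal residual = |0.1394 - 0.2159| = 0.0765


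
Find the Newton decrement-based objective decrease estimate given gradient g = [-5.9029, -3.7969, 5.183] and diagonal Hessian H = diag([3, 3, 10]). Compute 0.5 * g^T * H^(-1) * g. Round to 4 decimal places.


Step 1: H is diagonal, so H^(-1) * g = [-1.9676, -1.2656, 0.5183].
Step 2: g^T H^(-1) g = sum_i g_i^2 / H_ii
  = (-5.9029)^2/3 + (-3.7969)^2/3 + (5.183)^2/10
  = 11.6147 + 4.8055 + 2.6863 = 19.1066
Step 3: Objective decrease = 0.5 * g^T H^(-1) g = 9.5533


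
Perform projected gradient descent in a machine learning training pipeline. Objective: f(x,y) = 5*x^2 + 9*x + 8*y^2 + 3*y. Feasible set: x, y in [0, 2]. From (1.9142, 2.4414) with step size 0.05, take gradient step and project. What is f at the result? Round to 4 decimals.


Step 1: Compute gradient at (1.9142, 2.4414).
grad_x = 2*5*1.9142 + 9 = 28.142
grad_y = 2*8*2.4414 + 3 = 42.0624
Step 2: Gradient step.
x_raw = 1.9142 - 0.05*28.142 = 0.5071
y_raw = 2.4414 - 0.05*42.0624 = 0.3383
Step 3: Project onto [0, 2].
x_proj = clip(0.5071) = 0.5071
y_proj = clip(0.3383) = 0.3383
Step 4: Evaluate f.
f(0.5071, 0.3383) = 7.78


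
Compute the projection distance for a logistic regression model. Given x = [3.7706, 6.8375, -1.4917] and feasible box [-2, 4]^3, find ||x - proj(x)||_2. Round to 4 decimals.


Project each component onto [-2, 4].
clip(3.7706) = 3.7706, clip(6.8375) = 4.0, clip(-1.4917) = -1.4917
Projection = [3.7706, 4.0, -1.4917]
Squared diffs: [0.0, 8.0514, 0.0]
Distance = sqrt(8.0514) = 2.8375


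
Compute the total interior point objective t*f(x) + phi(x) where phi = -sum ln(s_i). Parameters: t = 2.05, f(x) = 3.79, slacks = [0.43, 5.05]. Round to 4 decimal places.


Step 1: Compute log-barrier.
ln values: [-0.844, 1.6194]
phi = -(-0.844 + 1.6194) = -0.7754
Step 2: Compute augmented objective.
t*f(x) = 2.05*3.79 = 7.7695
Total = 7.7695 - 0.7754 = 6.9941


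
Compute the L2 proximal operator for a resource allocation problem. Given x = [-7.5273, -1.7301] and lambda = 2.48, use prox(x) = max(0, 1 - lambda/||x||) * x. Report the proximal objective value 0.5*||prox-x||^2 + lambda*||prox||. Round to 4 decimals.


Step 1: Compute ||x||.
||x|| = 7.7236
Step 2: Compute scaling factor.
scale = max(0, 1 - 2.48/7.7236) = 0.6789
Step 3: prox(x) = [-5.1103, -1.1746]
||prox(x)|| = 5.2436
Step 4: Proximal objective.
0.5*||prox-x||^2 = 3.0752
lambda*||prox|| = 13.0041
Total = 16.0792


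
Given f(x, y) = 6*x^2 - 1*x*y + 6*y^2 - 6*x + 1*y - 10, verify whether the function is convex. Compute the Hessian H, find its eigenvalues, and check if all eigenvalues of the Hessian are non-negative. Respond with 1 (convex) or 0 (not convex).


The Hessian of f(x,y) = 6*x^2 - 1*x*y + 6*y^2 - 6*x + 1*y - 10 is:
H = [[12, -1], [-1, 12]]
Trace = 12 + 12 = 24
Determinant = 12*12 - (-1)^2 = 143
Discriminant = (24)^2 - 4*143 = 4.0
Eigenvalues: lambda_1 = 11.0, lambda_2 = 13.0
The function is convex.

1


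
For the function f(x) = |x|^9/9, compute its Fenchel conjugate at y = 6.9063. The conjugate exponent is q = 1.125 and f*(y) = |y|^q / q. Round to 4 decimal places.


The conjugate exponent q satisfies 1/p + 1/q = 1.
p = 9, so q = 9/(9 - 1) = 1.125
|y|^q = 6.9063^1.125 = 8.7933
f*(6.9063) = 8.7933 / 1.125 = 7.8163


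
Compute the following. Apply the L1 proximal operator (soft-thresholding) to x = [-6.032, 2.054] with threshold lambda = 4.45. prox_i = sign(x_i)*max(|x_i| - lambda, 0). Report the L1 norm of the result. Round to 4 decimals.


Soft-thresholding with lambda = 4.45:
prox(-6.032) = sign(-6.032)*max(|-6.032| - 4.45, 0) = -1.582
prox(2.054) = sign(2.054)*max(|2.054| - 4.45, 0) = 0.0
prox(x) = [-1.582, 0.0]
||prox(x)||_1 = 1.582 + 0.0 = 1.582


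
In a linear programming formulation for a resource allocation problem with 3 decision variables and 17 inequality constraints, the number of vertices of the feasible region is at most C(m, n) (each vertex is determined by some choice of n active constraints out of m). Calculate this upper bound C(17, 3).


Each vertex corresponds to some choice of n active constraints out of m, so the number of vertices is at most C(m, n) = m! / (n!(m-n)!).
m = 17, n = 3
Numerator: 17 * 16 * 15
Denominator: 3! = 6
C(17, 3) = 680


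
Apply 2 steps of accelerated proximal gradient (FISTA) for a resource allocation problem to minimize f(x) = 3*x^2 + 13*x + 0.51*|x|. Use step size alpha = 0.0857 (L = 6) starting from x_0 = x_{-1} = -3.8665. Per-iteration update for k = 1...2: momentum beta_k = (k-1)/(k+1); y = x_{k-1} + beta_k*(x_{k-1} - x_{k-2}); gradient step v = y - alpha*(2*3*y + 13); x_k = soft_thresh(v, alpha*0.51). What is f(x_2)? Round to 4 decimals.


FISTA on f(x) = 3*x^2 + 13*x + 0.51*|x|
L = 6, alpha = 0.0857
Iteration 1: beta = 0.0, y = -3.8665 + 0.0*(-3.8665 + 3.8665) = -3.8665
  grad(y) = -10.199, v = y - alpha*grad = -2.9924
  prox(v) = soft_thresh(-2.9924, 0.0437) = -2.9487
Iteration 2: beta = 0.3333, y = -2.9487 + 0.3333*(-2.9487 + 3.8665) = -2.6428
  grad(y) = -2.8569, v = y - alpha*grad = -2.398
  prox(v) = soft_thresh(-2.398, 0.0437) = -2.3543
f(x_2) = 3*(-2.3543)^2 + 13*(-2.3543) + 0.51*|-2.3543| = -12.7771


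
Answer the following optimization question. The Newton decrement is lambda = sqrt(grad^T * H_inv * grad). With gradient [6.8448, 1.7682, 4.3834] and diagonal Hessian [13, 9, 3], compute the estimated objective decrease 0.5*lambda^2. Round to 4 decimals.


Step 1: H is diagonal, so H^(-1) * g = [0.5265, 0.1965, 1.4611].
Step 2: g^T H^(-1) g = sum_i g_i^2 / H_ii
  = (6.8448)^2/13 + (1.7682)^2/9 + (4.3834)^2/3
  = 3.6039 + 0.3474 + 6.4047 = 10.3561
Step 3: Objective decrease = 0.5 * g^T H^(-1) g = 5.178


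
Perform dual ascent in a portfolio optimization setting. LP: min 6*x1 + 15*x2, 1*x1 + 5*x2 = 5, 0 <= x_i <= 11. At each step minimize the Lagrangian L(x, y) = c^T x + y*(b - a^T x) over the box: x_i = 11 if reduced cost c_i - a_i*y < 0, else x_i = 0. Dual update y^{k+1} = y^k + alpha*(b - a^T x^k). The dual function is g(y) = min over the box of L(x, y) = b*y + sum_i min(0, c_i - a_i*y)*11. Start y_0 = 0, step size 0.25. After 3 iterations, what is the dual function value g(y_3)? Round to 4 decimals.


Dual ascent for LP: min 6*x1 + 15*x2, 1*x1 + 5*x2 = 5, 0 <= x_i <= 11
Step 1: y^k = 0.0, reduced costs: (6.0, 15.0)
  x^k = (0.0, 0.0), subgradient = b - a^T x = 5.0
  y^{k+1} = 0.0 + 0.25*5.0 = 1.25
Step 2: y^k = 1.25, reduced costs: (4.75, 8.75)
  x^k = (0.0, 0.0), subgradient = b - a^T x = 5.0
  y^{k+1} = 1.25 + 0.25*5.0 = 2.5
Step 3: y^k = 2.5, reduced costs: (3.5, 2.5)
  x^k = (0.0, 0.0), subgradient = b - a^T x = 5.0
  y^{k+1} = 2.5 + 0.25*5.0 = 3.75
Dual objective at y_3 = 3.75: reduced costs (2.25, -3.75), box minimizer x = (0.0, 11.0)
g(y_3) = b*y + (c1 - a1*y)*x1 + (c2 - a2*y)*x2 = 5*3.75 + 2.25*0.0 + (-3.75)*11.0 = 18.75 + 0.0 - 41.25 = -22.5


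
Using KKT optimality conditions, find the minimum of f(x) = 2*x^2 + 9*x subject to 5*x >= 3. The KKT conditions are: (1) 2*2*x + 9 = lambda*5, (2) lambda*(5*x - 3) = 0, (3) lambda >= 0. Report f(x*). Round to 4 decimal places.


Step 1: Try lambda = 0 (constraint inactive).
x_unc = -9/(2*2) = -2.25
Check: 5*-2.25 = -11.25 < 3 -- violated!
Step 2: Constraint must be active: 5*x = 3
x* = 3/5 = 0.6
lambda = (2*2*0.6 + 9)/5 = 2.28
Step 3: Compute optimal value.
f(x*) = 2*0.6^2 + 9*0.6 = 6.12


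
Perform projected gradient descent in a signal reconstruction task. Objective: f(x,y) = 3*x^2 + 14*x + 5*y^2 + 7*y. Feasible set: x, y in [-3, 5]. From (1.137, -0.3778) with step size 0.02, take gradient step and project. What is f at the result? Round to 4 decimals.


Step 1: Compute gradient at (1.137, -0.3778).
grad_x = 2*3*1.137 + 14 = 20.822
grad_y = 2*5*-0.3778 + 7 = 3.222
Step 2: Gradient step.
x_raw = 1.137 - 0.02*20.822 = 0.7206
y_raw = -0.3778 - 0.02*3.222 = -0.4422
Step 3: Project onto [-3, 5].
x_proj = clip(0.7206) = 0.7206
y_proj = clip(-0.4422) = -0.4422
Step 4: Evaluate f.
f(0.7206, -0.4422) = 9.5277


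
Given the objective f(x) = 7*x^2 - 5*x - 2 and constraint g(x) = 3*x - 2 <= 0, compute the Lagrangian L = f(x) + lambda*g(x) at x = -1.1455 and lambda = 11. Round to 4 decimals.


Step 1: Evaluate f(x).
f(-1.1455) = 7*(-1.1455)^2 - 5*(-1.1455) - 2 = 12.9127
Step 2: Evaluate g(x).
g(-1.1455) = 3*-1.1455 - 2 = -5.4365
Step 3: Compute Lagrangian.
L = 12.9127 + 11*-5.4365 = -46.8888


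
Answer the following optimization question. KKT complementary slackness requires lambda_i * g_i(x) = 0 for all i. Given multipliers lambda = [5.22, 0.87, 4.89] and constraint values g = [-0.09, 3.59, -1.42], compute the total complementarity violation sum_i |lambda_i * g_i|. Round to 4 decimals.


KKT complementary slackness check:
lambda_1 * g_1 = 5.22 * -0.09 = -0.4698
lambda_2 * g_2 = 0.87 * 3.59 = 3.1233
lambda_3 * g_3 = 4.89 * -1.42 = -6.9438
Total violation = 0.4698 + 3.1233 + 6.9438 = 10.5369


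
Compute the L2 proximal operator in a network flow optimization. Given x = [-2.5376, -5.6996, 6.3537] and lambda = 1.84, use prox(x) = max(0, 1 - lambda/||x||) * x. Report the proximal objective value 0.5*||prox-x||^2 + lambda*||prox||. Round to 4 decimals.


Step 1: Compute ||x||.
||x|| = 8.9047
Step 2: Compute scaling factor.
scale = max(0, 1 - 1.84/8.9047) = 0.7934
Step 3: prox(x) = [-2.0133, -4.5219, 5.0408]
||prox(x)|| = 7.0647
Step 4: Proximal objective.
0.5*||prox-x||^2 = 1.6928
lambda*||prox|| = 12.999
Total = 14.6919


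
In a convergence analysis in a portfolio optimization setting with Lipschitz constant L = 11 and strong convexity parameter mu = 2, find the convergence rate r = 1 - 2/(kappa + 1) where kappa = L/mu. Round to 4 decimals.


Step 1: Compute the condition number.
kappa = L/mu = 11/2 = 5.5
Step 2: Compute the convergence rate.
r = 1 - 2/(kappa + 1) = 1 - 2*mu/(L + mu) = (L - mu)/(L + mu) = 9/13 = 0.6923


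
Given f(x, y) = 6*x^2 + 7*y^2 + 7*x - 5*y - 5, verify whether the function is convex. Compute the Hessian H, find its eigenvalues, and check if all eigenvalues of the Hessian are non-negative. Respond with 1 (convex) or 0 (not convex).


The Hessian of f(x,y) = 6*x^2 + 7*y^2 + 7*x - 5*y - 5 is:
H = [[12, 0], [0, 14]]
Trace = 12 + 14 = 26
Determinant = 12*14 - (0)^2 = 168
Discriminant = (26)^2 - 4*168 = 4.0
Eigenvalues: lambda_1 = 12.0, lambda_2 = 14.0
The function is convex.

1


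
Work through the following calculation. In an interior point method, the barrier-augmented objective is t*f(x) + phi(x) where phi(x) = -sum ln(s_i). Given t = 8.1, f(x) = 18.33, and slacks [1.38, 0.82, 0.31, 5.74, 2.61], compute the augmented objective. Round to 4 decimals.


Step 1: Compute log-barrier.
ln values: [0.3221, -0.1985, -1.1712, 1.7475, 0.9594]
phi = -(0.3221 - 0.1985 - 1.1712 + 1.7475 + 0.9594) = -1.6593
Step 2: Compute augmented objective.
t*f(x) = 8.1*18.33 = 148.473
Total = 148.473 - 1.6593 = 146.8137


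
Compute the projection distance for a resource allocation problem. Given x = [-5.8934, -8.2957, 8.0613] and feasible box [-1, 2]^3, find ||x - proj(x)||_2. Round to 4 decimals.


Project each component onto [-1, 2].
clip(-5.8934) = -1.0, clip(-8.2957) = -1.0, clip(8.0613) = 2.0
Projection = [-1.0, -1.0, 2.0]
Squared diffs: [23.9454, 53.2272, 36.7394]
Distance = sqrt(113.912) = 10.673


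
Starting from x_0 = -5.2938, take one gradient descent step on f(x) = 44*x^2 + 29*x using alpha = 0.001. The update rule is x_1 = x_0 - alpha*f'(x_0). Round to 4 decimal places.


We compute the gradient at x_0 and apply the update.
f'(x) = 88*x + 29
f'(-5.2938) = 88*-5.2938 + 29 = -436.8544
x_1 = -5.2938 - 0.001*-436.8544 = -4.8569


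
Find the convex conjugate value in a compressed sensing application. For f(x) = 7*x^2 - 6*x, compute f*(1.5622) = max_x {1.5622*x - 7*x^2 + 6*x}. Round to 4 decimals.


f*(y) = sup_x {y*x - a*x^2 - b*x} = sup_x {(y-b)*x - a*x^2}
FOC: (y - b) - 2a*x = 0 => x* = (y - b)/(2a)
x* = (1.5622 + 6)/(2*7) = 0.5402
f*(1.5622) = (y-b)^2/(4a) = (1.5622 + 6)^2/(4*7)
= 57.1869/28 = 2.0424


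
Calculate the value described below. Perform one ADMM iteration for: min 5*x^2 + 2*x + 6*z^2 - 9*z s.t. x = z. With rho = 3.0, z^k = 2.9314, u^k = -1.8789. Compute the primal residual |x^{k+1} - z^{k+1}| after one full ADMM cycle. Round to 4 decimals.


ADMM iteration with rho = 3.0, z^k = 2.9314, u^k = -1.8789
Step 1: x-update.
Minimize 5*x^2 + 2*x + (3.0/2)*(x - 2.9314 - 1.8789)^2
FOC: (2*5 + 3.0)*x = -2 + 3.0*(2.9314 + 1.8789)
x^{k+1} = 0.9562
Step 2: z-update.
Minimize 6*z^2 - 9*z + (3.0/2)*(0.9562 - z - 1.8789)^2
FOC: (2*6 + 3.0)*z = 9 + 3.0*(0.9562 - 1.8789)
z^{k+1} = 0.4155
Step 3: u-update.
u^{k+1} = -1.8789 + 0.9562 - 0.4155 = -1.3381
Step 4: Primal residual = |0.9562 - 0.4155| = 0.5408


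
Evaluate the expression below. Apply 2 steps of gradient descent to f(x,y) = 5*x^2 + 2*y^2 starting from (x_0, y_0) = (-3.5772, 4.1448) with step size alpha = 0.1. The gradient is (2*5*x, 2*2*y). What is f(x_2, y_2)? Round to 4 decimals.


Gradient descent on f(x,y) = 5*x^2 + 2*y^2.
Starting point: (-3.5772, 4.1448), alpha = 0.1
Step 1: grad_x = 2*5*-3.5772 = -35.772, grad_y = 2*2*4.1448 = 16.5792
  x_1 = -3.5772 - 0.1*-35.772 = 0.0
  y_1 = 4.1448 - 0.1*16.5792 = 2.4869
Step 2: grad_x = 2*5*0.0 = 0.0, grad_y = 2*2*2.4869 = 9.9475
  x_2 = 0.0 - 0.1*0.0 = 0.0
  y_2 = 2.4869 - 0.1*9.9475 = 1.4921
f(0.0, 1.4921) = 5*0.0^2 + 2*1.4921^2 = 4.4529


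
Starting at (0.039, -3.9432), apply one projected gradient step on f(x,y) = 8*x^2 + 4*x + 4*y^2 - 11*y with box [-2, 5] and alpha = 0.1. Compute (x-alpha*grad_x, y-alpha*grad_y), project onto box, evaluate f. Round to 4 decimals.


Step 1: Compute gradient at (0.039, -3.9432).
grad_x = 2*8*0.039 + 4 = 4.624
grad_y = 2*4*-3.9432 - 11 = -42.5456
Step 2: Gradient step.
x_raw = 0.039 - 0.1*4.624 = -0.4234
y_raw = -3.9432 - 0.1*-42.5456 = 0.3114
Step 3: Project onto [-2, 5].
x_proj = clip(-0.4234) = -0.4234
y_proj = clip(0.3114) = 0.3114
Step 4: Evaluate f.
f(-0.4234, 0.3114) = -3.2966


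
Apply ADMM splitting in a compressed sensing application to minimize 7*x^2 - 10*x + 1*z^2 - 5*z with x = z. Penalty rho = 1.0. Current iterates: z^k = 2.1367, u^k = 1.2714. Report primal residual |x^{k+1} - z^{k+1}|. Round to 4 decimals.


ADMM iteration with rho = 1.0, z^k = 2.1367, u^k = 1.2714
Step 1: x-update.
Minimize 7*x^2 - 10*x + (1.0/2)*(x - 2.1367 + 1.2714)^2
FOC: (2*7 + 1.0)*x = 10 + 1.0*(2.1367 - 1.2714)
x^{k+1} = 0.7244
Step 2: z-update.
Minimize 1*z^2 - 5*z + (1.0/2)*(0.7244 - z + 1.2714)^2
FOC: (2*1 + 1.0)*z = 5 + 1.0*(0.7244 + 1.2714)
z^{k+1} = 2.3319
Step 3: u-update.
u^{k+1} = 1.2714 + 0.7244 - 2.3319 = -0.3362
Step 4: Primal residual = |0.7244 - 2.3319| = 1.6076


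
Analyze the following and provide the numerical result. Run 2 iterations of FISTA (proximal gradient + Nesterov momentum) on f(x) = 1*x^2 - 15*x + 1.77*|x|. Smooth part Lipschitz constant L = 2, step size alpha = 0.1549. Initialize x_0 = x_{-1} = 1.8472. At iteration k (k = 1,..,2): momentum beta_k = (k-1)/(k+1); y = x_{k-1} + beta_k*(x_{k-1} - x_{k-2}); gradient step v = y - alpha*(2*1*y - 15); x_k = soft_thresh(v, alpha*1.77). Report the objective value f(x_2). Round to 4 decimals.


FISTA on f(x) = 1*x^2 - 15*x + 1.77*|x|
L = 2, alpha = 0.1549
Iteration 1: beta = 0.0, y = 1.8472 + 0.0*(1.8472 - 1.8472) = 1.8472
  grad(y) = -11.3056, v = y - alpha*grad = 3.5984
  prox(v) = soft_thresh(3.5984, 0.2742) = 3.3243
Iteration 2: beta = 0.3333, y = 3.3243 + 0.3333*(3.3243 - 1.8472) = 3.8166
  grad(y) = -7.3668, v = y - alpha*grad = 4.9577
  prox(v) = soft_thresh(4.9577, 0.2742) = 4.6836
f(x_2) = 1*4.6836^2 - 15*4.6836 + 1.77*|4.6836| = -40.0278


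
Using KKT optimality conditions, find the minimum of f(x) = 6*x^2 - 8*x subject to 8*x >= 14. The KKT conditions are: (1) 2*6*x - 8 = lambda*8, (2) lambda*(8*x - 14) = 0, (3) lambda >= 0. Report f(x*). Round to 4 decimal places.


Step 1: Try lambda = 0 (constraint inactive).
x_unc = 8/(2*6) = 0.6667
Check: 8*0.6667 = 5.3336 < 14 -- violated!
Step 2: Constraint must be active: 8*x = 14
x* = 14/8 = 1.75
lambda = (2*6*1.75 - 8)/8 = 1.625
Step 3: Compute optimal value.
f(x*) = 6*1.75^2 - 8*1.75 = 4.375


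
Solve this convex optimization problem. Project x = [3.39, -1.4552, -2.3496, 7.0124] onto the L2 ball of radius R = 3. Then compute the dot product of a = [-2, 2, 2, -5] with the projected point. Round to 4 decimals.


Step 1: Compute ||x|| (intermediates to 6 decimals).
||x|| = sqrt(3.39^2 + (-1.4552)^2 + (-2.3496)^2 + 7.0124^2) = 8.264628
Step 2: Project.
Since ||x|| > R, scale = R/||x|| = 3/8.264628 = 0.362993, proj(x) = scale * x
proj(x) = [1.230546, -0.528227, -0.852888, 2.545452]
Step 3: Dot product.
a^T * proj(x) = -2*1.230546 + 2*(-0.528227) + 2*(-0.852888) - 5*2.545452 = -17.9506


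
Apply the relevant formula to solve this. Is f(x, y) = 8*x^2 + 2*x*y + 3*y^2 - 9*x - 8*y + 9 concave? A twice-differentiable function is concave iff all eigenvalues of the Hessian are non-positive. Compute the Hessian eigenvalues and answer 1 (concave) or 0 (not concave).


The Hessian of f(x,y) = 8*x^2 + 2*x*y + 3*y^2 - 9*x - 8*y + 9 is:
H = [[16, 2], [2, 6]]
Trace = 16 + 6 = 22
Determinant = 16*6 - (2)^2 = 92
Discriminant = (22)^2 - 4*92 = 116.0
Eigenvalues: lambda_1 = 5.6148, lambda_2 = 16.3852
The function is not concave.

0


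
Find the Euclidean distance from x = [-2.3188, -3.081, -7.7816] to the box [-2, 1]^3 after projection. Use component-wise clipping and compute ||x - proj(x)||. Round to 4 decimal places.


Project each component onto [-2, 1].
clip(-2.3188) = -2.0, clip(-3.081) = -2.0, clip(-7.7816) = -2.0
Projection = [-2.0, -2.0, -2.0]
Squared diffs: [0.1016, 1.1686, 33.4269]
Distance = sqrt(34.6971) = 5.8904
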